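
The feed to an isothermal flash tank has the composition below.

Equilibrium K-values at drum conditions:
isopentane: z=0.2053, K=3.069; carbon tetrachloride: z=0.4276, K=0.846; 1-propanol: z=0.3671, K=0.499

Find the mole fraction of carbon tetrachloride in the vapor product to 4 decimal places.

Newton iteration, β⁰ = 0.5:
  β = 0.5000: g = -0.10795, g' = -0.3883 → β = 0.2220
  β = 0.2220: g = 0.01598, g' = -0.5402 → β = 0.2515
  β = 0.2515: g = 0.00043, g' = -0.5118 → β = 0.2524
Converged at β = 0.2524.
Compositions from xᵢ = zᵢ/(1+β(Kᵢ−1)), yᵢ = Kᵢxᵢ:
  isopentane: x = 0.1349, y = 0.4139
  carbon tetrachloride: x = 0.4449, y = 0.3764
  1-propanol: x = 0.4202, y = 0.2097

y_carbon tetrachloride = 0.3764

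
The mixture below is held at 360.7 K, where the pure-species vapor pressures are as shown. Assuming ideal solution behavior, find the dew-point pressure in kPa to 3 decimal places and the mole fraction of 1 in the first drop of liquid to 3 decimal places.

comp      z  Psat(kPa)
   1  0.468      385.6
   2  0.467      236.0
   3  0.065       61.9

At the dew point ψ → 1, so Σzᵢ/Kᵢ = 1 with Kᵢ = Pᵢˢᵃᵗ/P ⇒ 1/P = Σzᵢ/Pᵢˢᵃᵗ.
1/P = 0.468/385.6 + 0.467/236.0 + 0.065/61.9 = 0.004243 ⇒ P = 235.705 kPa
xᵢ = zᵢP/Pᵢˢᵃᵗ ⇒ x_1 = 0.468·235.705/385.6 = 0.286

Pdew = 235.705 kPa, x_1 = 0.286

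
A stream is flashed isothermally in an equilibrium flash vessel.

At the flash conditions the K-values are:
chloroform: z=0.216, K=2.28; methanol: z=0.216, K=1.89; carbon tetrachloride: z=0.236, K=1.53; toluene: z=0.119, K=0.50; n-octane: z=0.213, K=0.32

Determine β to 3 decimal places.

β = 0.680

Iterate (Newton) starting at β = 0.5:
  β = 0.500: g = 0.1017, g' = -0.534 → β = 0.690
  β = 0.690: g = -0.0065, g' = -0.620 → β = 0.680
Converged at β = 0.680.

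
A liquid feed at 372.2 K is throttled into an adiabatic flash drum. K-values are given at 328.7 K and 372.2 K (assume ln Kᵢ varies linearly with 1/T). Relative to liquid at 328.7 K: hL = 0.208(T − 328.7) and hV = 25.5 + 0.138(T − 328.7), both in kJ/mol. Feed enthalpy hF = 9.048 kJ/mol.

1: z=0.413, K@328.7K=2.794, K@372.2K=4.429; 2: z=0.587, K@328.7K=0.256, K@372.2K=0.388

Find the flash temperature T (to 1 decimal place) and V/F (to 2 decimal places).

T = 337.2 K, V/F = 0.29

Adiabatic flash: solve Rachford–Rice at each trial T, then check hF = ψ·hV(T) + (1−ψ)·hL(T).
  T = 328.7 K: K = (2.794, 0.256), RR gives ψ = 0.228, H_out = 5.812 kJ/mol
  T = 372.2 K: K = (4.429, 0.388), RR gives ψ = 0.504, H_out = 20.357 kJ/mol
  T = 350.4 K: K = (3.567, 0.319), RR gives ψ = 0.378, H_out = 13.575 kJ/mol
  T = 339.5 K: K = (3.167, 0.287), RR gives ψ = 0.308, H_out = 9.871 kJ/mol
  T = 334.1 K: K = (2.978, 0.271), RR gives ψ = 0.270, H_out = 7.902 kJ/mol
  T = 336.8 K: K = (3.072, 0.279), RR gives ψ = 0.289, H_out = 8.900 kJ/mol
  T = 338.1 K: K = (3.118, 0.283), RR gives ψ = 0.299, H_out = 9.371 kJ/mol
Linear interpolation between T = 336.8 (H_out = 8.900) and T = 338.1 (H_out = 9.371) on hF = 9.048 gives T ≈ 337.2 K, at which ψ = 0.29.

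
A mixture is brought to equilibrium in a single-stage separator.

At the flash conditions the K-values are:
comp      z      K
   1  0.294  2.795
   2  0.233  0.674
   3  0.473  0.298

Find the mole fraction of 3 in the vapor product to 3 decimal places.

y_3 = 0.153

Rachford–Rice: g(ψ) = Σ zᵢ(Kᵢ−1)/(1+ψ(Kᵢ−1)) = 0.
g(0) = ΣzᵢKᵢ − 1 = 0.120 and g(1) = 1 − Σzᵢ/Kᵢ = -1.038, so a root lies in (0, 1).
Iterate (Newton) starting at ψ = 0.33:
  ψ = 0.330: g = -0.1859, g' = -0.800 → ψ = 0.098
  ψ = 0.098: g = 0.0142, g' = -0.981 → ψ = 0.112
Converged at ψ = 0.112.
Compositions from xᵢ = zᵢ/(1+ψ(Kᵢ−1)), yᵢ = Kᵢxᵢ:
  1: x = 0.245, y = 0.684
  2: x = 0.242, y = 0.163
  3: x = 0.513, y = 0.153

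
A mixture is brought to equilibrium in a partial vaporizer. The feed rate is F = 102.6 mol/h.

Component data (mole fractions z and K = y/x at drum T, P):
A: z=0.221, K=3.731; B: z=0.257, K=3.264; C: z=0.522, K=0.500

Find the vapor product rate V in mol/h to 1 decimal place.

V = 76.4 mol/h

Iterate (Newton) starting at ψ = 0.5:
  ψ = 0.500: g = 0.1801, g' = -0.816 → ψ = 0.721
  ψ = 0.721: g = 0.0165, g' = -0.696 → ψ = 0.744
Converged at ψ = 0.744.
Then V = ψ·F = 0.7443·102.6 = 76.4 mol/h and L = F − V = 26.2 mol/h.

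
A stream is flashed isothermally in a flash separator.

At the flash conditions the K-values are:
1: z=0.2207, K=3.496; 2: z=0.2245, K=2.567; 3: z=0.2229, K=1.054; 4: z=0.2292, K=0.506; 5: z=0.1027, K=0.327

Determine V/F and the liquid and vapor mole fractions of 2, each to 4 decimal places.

Rachford–Rice: g(V/F) = Σ zᵢ(Kᵢ−1)/(1+V/F(Kᵢ−1)) = 0.
Feasibility: ΣzᵢKᵢ = 1.7324, Σzᵢ/Kᵢ = 1.1291 — both > 1, two phases present.
Newton iteration, V/F⁰ = 0.5:
  V/F = 0.5000: g = 0.19948, g' = -0.6503 → V/F = 0.8067
  V/F = 0.8067: g = 0.01023, g' = -0.6368 → V/F = 0.8228
  V/F = 0.8228: g = -0.00007, g' = -0.6456 → V/F = 0.8227
Converged at V/F = 0.8227.
Compositions from xᵢ = zᵢ/(1+V/F(Kᵢ−1)), yᵢ = Kᵢxᵢ:
  1: x = 0.0723, y = 0.2527
  2: x = 0.0981, y = 0.2517
  3: x = 0.2134, y = 0.2249
  4: x = 0.3861, y = 0.1954
  5: x = 0.2301, y = 0.0752

V/F = 0.8227, x_2 = 0.0981, y_2 = 0.2517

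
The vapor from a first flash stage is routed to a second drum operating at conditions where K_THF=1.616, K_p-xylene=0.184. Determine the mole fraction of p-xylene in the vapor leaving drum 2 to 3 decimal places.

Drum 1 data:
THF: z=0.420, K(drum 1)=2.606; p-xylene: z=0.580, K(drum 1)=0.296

Drum 1:
Let ψ₁ = V/F and solve Σ zᵢ(Kᵢ−1)/(1+ψ₁(Kᵢ−1)) = 0.
g(0) = ΣzᵢKᵢ − 1 = 0.266 and g(1) = 1 − Σzᵢ/Kᵢ = -1.121, so a root lies in (0, 1).
Newton iteration, ψ₁⁰ = 0.5:
  ψ₁ = 0.500: g = -0.2560, g' = -1.018 → ψ₁ = 0.248
  ψ₁ = 0.248: g = -0.0128, g' = -0.976 → ψ₁ = 0.235
Converged at ψ₁ = 0.235.
Drum-1 compositions:
  THF: x = 0.305, y = 0.794
  p-xylene: x = 0.695, y = 0.206
Drum-2 feed = drum-1 vapor: z₂ = (0.7942, 0.2058).
Drum 2:
Material balance + equilibrium reduce to Σ zᵢ(Kᵢ−1)/(1+ψ₂(Kᵢ−1)) = 0.
Feasibility: ΣzᵢKᵢ = 1.321, Σzᵢ/Kᵢ = 1.610 — both > 1, two phases present.
Binary case is linear: z₁(K₁−1)(1+ψ₂(K₂−1)) + z₂(K₂−1)(1+ψ₂(K₁−1)) = 0
⇒ ψ₂ = [z₁(K₁−1)+z₂(K₂−1)] / [−(K₁−1)(K₂−1)] = 0.3213/0.5027 = 0.639
  THF: x = 0.570, y = 0.921
  p-xylene: x = 0.430, y = 0.079

y_p-xylene (drum 2) = 0.079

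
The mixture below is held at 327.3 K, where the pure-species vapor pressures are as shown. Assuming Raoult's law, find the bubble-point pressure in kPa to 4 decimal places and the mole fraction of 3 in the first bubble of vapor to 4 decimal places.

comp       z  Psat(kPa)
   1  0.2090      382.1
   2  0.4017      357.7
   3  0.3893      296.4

Pbub = 338.9355 kPa, y_3 = 0.3404

At the bubble point ψ → 0, so ΣzᵢKᵢ = 1 with Kᵢ = Pᵢˢᵃᵗ/P ⇒ P = ΣzᵢPᵢˢᵃᵗ.
P = 0.2090·382.1 + 0.4017·357.7 + 0.3893·296.4 = 338.9355 kPa
yᵢ = zᵢPᵢˢᵃᵗ/P ⇒ y_3 = 0.3893·296.4/338.9355 = 0.3404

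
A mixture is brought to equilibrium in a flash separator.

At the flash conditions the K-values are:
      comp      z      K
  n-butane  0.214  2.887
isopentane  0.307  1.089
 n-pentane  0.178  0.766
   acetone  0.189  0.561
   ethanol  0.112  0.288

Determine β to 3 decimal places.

β = 0.396

Rachford–Rice: g(β) = Σ zᵢ(Kᵢ−1)/(1+β(Kᵢ−1)) = 0.
Feasibility: ΣzᵢKᵢ = 1.227, Σzᵢ/Kᵢ = 1.314 — both > 1, two phases present.
Iterate (Newton) starting at β = 0.5:
  β = 0.500: g = -0.0434, g' = -0.413 → β = 0.395
  β = 0.395: g = 0.0005, g' = -0.427 → β = 0.396
Converged at β = 0.396.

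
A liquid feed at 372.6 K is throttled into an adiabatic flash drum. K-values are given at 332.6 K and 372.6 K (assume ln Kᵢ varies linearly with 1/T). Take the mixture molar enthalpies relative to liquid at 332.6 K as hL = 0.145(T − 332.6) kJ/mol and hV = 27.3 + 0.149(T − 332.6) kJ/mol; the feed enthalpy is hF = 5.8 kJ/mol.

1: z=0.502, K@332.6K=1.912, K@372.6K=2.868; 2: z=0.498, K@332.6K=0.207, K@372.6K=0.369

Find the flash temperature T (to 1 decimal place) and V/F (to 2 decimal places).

T = 339.0 K, V/F = 0.18

Adiabatic flash: solve Rachford–Rice at each trial T, then check hF = ψ·hV(T) + (1−ψ)·hL(T).
  T = 332.6 K: K = (1.912, 0.207), RR gives ψ = 0.087, H_out = 2.375 kJ/mol
  T = 372.6 K: K = (2.868, 0.369), RR gives ψ = 0.529, H_out = 20.325 kJ/mol
  T = 352.6 K: K = (2.369, 0.281), RR gives ψ = 0.334, H_out = 12.053 kJ/mol
  T = 342.6 K: K = (2.135, 0.242), RR gives ψ = 0.224, H_out = 7.564 kJ/mol
  T = 337.6 K: K = (2.022, 0.224), RR gives ψ = 0.160, H_out = 5.090 kJ/mol
  T = 340.1 K: K = (2.078, 0.233), RR gives ψ = 0.193, H_out = 6.353 kJ/mol
  T = 338.9 K: K = (2.051, 0.229), RR gives ψ = 0.177, H_out = 5.753 kJ/mol
Linear interpolation between T = 338.9 (H_out = 5.753) and T = 340.1 (H_out = 6.353) on hF = 5.8 gives T ≈ 339.0 K, at which ψ = 0.18.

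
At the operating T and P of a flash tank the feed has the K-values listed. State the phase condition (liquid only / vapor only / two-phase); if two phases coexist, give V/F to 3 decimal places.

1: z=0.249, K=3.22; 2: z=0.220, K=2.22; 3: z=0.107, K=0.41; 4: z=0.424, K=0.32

ΣzᵢKᵢ = 1.470; Σzᵢ/Kᵢ = 1.762.
Both exceed 1, so a two-phase solution exists.
Newton–Raphson from ψ = 0.65:
  ψ = 0.650: g = -0.2431, g' = -1.035 → ψ = 0.415
  ψ = 0.415: g = -0.0195, g' = -0.923 → ψ = 0.394
Converged at ψ = 0.394.

two-phase, V/F = 0.394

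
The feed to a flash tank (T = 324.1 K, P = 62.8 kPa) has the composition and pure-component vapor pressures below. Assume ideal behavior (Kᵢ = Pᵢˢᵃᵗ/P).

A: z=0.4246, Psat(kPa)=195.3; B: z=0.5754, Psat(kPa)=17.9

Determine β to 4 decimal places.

β = 0.3212

Raoult's law: Kᵢ = Pᵢˢᵃᵗ/P = Pᵢˢᵃᵗ/62.8.
  K_A = 195.3/62.8 = 3.109873, K_B = 17.9/62.8 = 0.285032
Material balance + equilibrium reduce to Σ zᵢ(Kᵢ−1)/(1+β(Kᵢ−1)) = 0.
g(0) = ΣzᵢKᵢ − 1 = 0.4845 and g(1) = 1 − Σzᵢ/Kᵢ = -1.1553, so a root lies in (0, 1).
Binary case is linear: z₁(K₁−1)(1+β(K₂−1)) + z₂(K₂−1)(1+β(K₁−1)) = 0
⇒ β = [z₁(K₁−1)+z₂(K₂−1)] / [−(K₁−1)(K₂−1)] = 0.48446/1.50849 = 0.3212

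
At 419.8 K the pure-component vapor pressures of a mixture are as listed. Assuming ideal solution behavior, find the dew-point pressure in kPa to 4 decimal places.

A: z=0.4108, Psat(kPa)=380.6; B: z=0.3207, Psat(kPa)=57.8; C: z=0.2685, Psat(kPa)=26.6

Pdew = 59.8023 kPa

At the dew point ψ → 1, so Σzᵢ/Kᵢ = 1 with Kᵢ = Pᵢˢᵃᵗ/P ⇒ 1/P = Σzᵢ/Pᵢˢᵃᵗ.
1/P = 0.4108/380.6 + 0.3207/57.8 + 0.2685/26.6 = 0.0167218 ⇒ P = 59.8023 kPa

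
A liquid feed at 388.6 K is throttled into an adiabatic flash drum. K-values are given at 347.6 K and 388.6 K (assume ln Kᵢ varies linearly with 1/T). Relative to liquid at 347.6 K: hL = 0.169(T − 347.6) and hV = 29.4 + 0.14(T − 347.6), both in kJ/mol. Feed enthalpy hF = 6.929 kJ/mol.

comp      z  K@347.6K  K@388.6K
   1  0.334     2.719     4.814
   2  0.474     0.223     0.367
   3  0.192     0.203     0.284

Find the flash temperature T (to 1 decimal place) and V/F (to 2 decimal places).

Adiabatic flash: solve Rachford–Rice at each trial T, then check hF = ψ·hV(T) + (1−ψ)·hL(T).
  T = 347.6 K: K = (2.719, 0.223, 0.203), RR gives ψ = 0.039, H_out = 1.154 kJ/mol
  T = 388.6 K: K = (4.814, 0.367, 0.284), RR gives ψ = 0.333, H_out = 16.333 kJ/mol
  T = 368.1 K: K = (3.676, 0.290, 0.242), RR gives ψ = 0.213, H_out = 9.588 kJ/mol
  T = 357.9 K: K = (3.177, 0.255, 0.222), RR gives ψ = 0.137, H_out = 5.729 kJ/mol
  T = 363.0 K: K = (3.421, 0.272, 0.232), RR gives ψ = 0.177, H_out = 7.721 kJ/mol
  T = 360.4 K: K = (3.296, 0.264, 0.227), RR gives ψ = 0.157, H_out = 6.723 kJ/mol
  T = 361.7 K: K = (3.358, 0.268, 0.230), RR gives ψ = 0.167, H_out = 7.226 kJ/mol
Linear interpolation between T = 360.4 (H_out = 6.723) and T = 361.7 (H_out = 7.226) on hF = 6.929 gives T ≈ 360.9 K, at which ψ = 0.16.

T = 360.9 K, V/F = 0.16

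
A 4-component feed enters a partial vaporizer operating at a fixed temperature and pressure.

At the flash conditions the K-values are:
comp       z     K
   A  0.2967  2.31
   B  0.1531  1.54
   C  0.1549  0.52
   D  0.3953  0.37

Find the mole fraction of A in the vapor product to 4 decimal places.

y_A = 0.5290

Let β = V/F and solve Σ zᵢ(Kᵢ−1)/(1+β(Kᵢ−1)) = 0.
Feasibility: ΣzᵢKᵢ = 1.1480, Σzᵢ/Kᵢ = 1.5941 — both > 1, two phases present.
Newton–Raphson from β = 0.31:
  β = 0.3100: g = -0.04959, g' = -0.5818 → β = 0.2248
  β = 0.2248: g = 0.00052, g' = -0.5971 → β = 0.2256
Converged at β = 0.2256.
Compositions from xᵢ = zᵢ/(1+β(Kᵢ−1)), yᵢ = Kᵢxᵢ:
  A: x = 0.2290, y = 0.5290
  B: x = 0.1365, y = 0.2102
  C: x = 0.1737, y = 0.0903
  D: x = 0.4608, y = 0.1705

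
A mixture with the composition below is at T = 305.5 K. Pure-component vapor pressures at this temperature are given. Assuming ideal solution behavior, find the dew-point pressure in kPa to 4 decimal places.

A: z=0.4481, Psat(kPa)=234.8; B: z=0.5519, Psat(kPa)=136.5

At the dew point ψ → 1, so Σzᵢ/Kᵢ = 1 with Kᵢ = Pᵢˢᵃᵗ/P ⇒ 1/P = Σzᵢ/Pᵢˢᵃᵗ.
1/P = 0.4481/234.8 + 0.5519/136.5 = 0.0059517 ⇒ P = 168.0205 kPa

Pdew = 168.0205 kPa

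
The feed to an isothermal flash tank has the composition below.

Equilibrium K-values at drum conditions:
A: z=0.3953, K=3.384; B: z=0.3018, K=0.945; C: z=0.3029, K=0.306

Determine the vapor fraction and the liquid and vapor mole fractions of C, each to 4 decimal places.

Let ψ = V/F and solve Σ zᵢ(Kᵢ−1)/(1+ψ(Kᵢ−1)) = 0.
Check two-phase: ΣzᵢKᵢ = 1.7156 > 1 and Σzᵢ/Kᵢ = 1.4260 > 1, so g(0) = 0.7156 > 0 and g(1) = -0.4260 < 0.
Newton iteration, ψ⁰ = 0.55:
  ψ = 0.5500: g = 0.05065, g' = -0.8032 → ψ = 0.6131
  ψ = 0.6131: g = -0.00021, g' = -0.8137 → ψ = 0.6128
Converged at ψ = 0.6128.
Compositions from xᵢ = zᵢ/(1+ψ(Kᵢ−1)), yᵢ = Kᵢxᵢ:
  A: x = 0.1606, y = 0.5436
  B: x = 0.3123, y = 0.2951
  C: x = 0.5270, y = 0.1613

ψ = 0.6128, x_C = 0.5270, y_C = 0.1613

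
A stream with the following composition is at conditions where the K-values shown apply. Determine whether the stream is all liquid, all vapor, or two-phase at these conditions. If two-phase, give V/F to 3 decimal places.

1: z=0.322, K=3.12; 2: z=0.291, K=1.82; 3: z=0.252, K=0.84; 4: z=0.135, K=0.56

all vapor

ΣzᵢKᵢ = 1.822; Σzᵢ/Kᵢ = 0.804.
Since Σzᵢ/Kᵢ < 1 the mixture is above its dew point — single vapor phase.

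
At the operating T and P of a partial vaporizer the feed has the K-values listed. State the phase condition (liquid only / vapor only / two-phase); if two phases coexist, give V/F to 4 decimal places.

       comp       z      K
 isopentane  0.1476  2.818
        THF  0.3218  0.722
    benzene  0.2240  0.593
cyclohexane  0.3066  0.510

liquid only

ΣzᵢKᵢ = 0.9375; Σzᵢ/Kᵢ = 1.4770.
Since ΣzᵢKᵢ < 1 the mixture is below its bubble point — single liquid phase.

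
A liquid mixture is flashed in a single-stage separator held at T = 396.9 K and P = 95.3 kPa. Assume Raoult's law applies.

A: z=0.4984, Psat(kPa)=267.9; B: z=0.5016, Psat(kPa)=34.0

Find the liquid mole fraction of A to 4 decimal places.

x_A = 0.2621

Raoult's law: Kᵢ = Pᵢˢᵃᵗ/P = Pᵢˢᵃᵗ/95.3.
  K_A = 267.9/95.3 = 2.811123, K_B = 34.0/95.3 = 0.356768
Newton–Raphson from V/F = 0.57:
  V/F = 0.5700: g = -0.06527, g' = -0.9132 → V/F = 0.4985
  V/F = 0.4985: g = -0.00058, g' = -0.9012 → V/F = 0.4979
Converged at V/F = 0.4979.
Compositions from xᵢ = zᵢ/(1+V/F(Kᵢ−1)), yᵢ = Kᵢxᵢ:
  A: x = 0.2621, y = 0.7367
  B: x = 0.7379, y = 0.2633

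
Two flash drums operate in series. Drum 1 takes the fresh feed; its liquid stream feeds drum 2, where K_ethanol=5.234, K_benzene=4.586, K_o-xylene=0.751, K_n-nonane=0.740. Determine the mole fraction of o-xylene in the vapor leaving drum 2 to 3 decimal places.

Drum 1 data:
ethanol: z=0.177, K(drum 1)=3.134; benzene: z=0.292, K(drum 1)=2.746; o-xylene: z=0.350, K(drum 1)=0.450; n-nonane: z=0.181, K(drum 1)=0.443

Drum 1:
Newton iteration, ψ₁⁰ = 0.5:
  ψ₁ = 0.500: g = 0.0497, g' = -0.752 → ψ₁ = 0.566
  ψ₁ = 0.566: g = 0.0007, g' = -0.734 → ψ₁ = 0.567
Converged at ψ₁ = 0.567.
Drum-1 compositions:
  ethanol: x = 0.080, y = 0.251
  benzene: x = 0.147, y = 0.403
  o-xylene: x = 0.509, y = 0.229
  n-nonane: x = 0.265, y = 0.117
Drum-2 feed = drum-1 liquid: z₂ = (0.0801, 0.1467, 0.5086, 0.2646).
Drum 2:
Newton–Raphson from ψ₂ = 0.62:
  ψ₂ = 0.620: g = 0.0250, g' = -0.360 → ψ₂ = 0.689
  ψ₂ = 0.689: g = 0.0014, g' = -0.323 → ψ₂ = 0.694
Converged at ψ₂ = 0.694.
  ethanol: x = 0.020, y = 0.106
  benzene: x = 0.042, y = 0.193
  o-xylene: x = 0.615, y = 0.462
  n-nonane: x = 0.323, y = 0.239

y_o-xylene (drum 2) = 0.462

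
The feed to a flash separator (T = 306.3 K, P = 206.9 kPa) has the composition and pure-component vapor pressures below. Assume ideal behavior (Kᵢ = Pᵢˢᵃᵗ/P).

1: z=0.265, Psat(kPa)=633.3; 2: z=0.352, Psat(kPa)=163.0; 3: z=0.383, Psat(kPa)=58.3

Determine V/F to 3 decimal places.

V/F = 0.185

Raoult's law: Kᵢ = Pᵢˢᵃᵗ/P = Pᵢˢᵃᵗ/206.9.
  K_1 = 633.3/206.9 = 3.06090, K_2 = 163.0/206.9 = 0.78782, K_3 = 58.3/206.9 = 0.28178
Newton iteration, V/F⁰ = 0.5:
  V/F = 0.500: g = -0.2438, g' = -0.774 → V/F = 0.185
Converged at V/F = 0.185.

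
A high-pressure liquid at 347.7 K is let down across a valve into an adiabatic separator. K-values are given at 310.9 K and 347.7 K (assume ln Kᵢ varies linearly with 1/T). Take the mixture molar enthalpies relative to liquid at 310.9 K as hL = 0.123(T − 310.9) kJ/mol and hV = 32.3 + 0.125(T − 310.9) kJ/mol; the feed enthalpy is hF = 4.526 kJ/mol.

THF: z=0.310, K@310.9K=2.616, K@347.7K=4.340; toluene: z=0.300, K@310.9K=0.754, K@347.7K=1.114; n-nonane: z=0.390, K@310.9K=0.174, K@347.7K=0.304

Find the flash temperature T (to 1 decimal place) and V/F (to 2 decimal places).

Adiabatic flash: solve Rachford–Rice at each trial T, then check hF = ψ·hV(T) + (1−ψ)·hL(T).
  T = 310.9 K: K = (2.616, 0.754, 0.174), RR gives ψ = 0.105, H_out = 3.385 kJ/mol
  T = 347.7 K: K = (4.340, 1.114, 0.304), RR gives ψ = 0.504, H_out = 20.846 kJ/mol
  T = 329.3 K: K = (3.417, 0.927, 0.234), RR gives ψ = 0.324, H_out = 12.742 kJ/mol
  T = 320.1 K: K = (3.002, 0.838, 0.202), RR gives ψ = 0.223, H_out = 8.350 kJ/mol
  T = 315.5 K: K = (2.805, 0.796, 0.188), RR gives ψ = 0.167, H_out = 5.963 kJ/mol
  T = 313.2 K: K = (2.710, 0.775, 0.181), RR gives ψ = 0.137, H_out = 4.702 kJ/mol
Linear interpolation between T = 310.9 (H_out = 3.385) and T = 313.2 (H_out = 4.702) on hF = 4.526 gives T ≈ 312.9 K, at which ψ = 0.13.

T = 312.9 K, V/F = 0.13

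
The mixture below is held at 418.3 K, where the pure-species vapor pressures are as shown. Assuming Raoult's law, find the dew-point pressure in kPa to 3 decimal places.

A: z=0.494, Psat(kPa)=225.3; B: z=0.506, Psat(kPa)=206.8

Pdew = 215.543 kPa

At the dew point ψ → 1, so Σzᵢ/Kᵢ = 1 with Kᵢ = Pᵢˢᵃᵗ/P ⇒ 1/P = Σzᵢ/Pᵢˢᵃᵗ.
1/P = 0.494/225.3 + 0.506/206.8 = 0.004639 ⇒ P = 215.543 kPa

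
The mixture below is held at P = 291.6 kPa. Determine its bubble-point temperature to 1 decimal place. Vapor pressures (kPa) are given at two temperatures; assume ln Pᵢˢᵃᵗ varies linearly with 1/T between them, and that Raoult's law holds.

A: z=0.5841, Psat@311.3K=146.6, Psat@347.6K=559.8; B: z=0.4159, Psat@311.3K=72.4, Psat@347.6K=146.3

T = 338.5 K

Bubble-point temperature: ΣzᵢPᵢˢᵃᵗ(T) = P. Interpolate ln Pᵢˢᵃᵗ = aᵢ + bᵢ/T.
  T = 311.3 K: ΣzᵢPᵢˢᵃᵗ = 115.74 kPa
  T = 347.6 K: ΣzᵢPᵢˢᵃᵗ = 387.83 kPa
  T = 329.5 K: ΣzᵢPᵢˢᵃᵗ = 217.62 kPa
  T = 338.6 K: ΣzᵢPᵢˢᵃᵗ = 292.76 kPa
  T = 334.1 K: ΣzᵢPᵢˢᵃᵗ = 253.22 kPa
  T = 336.4 K: ΣzᵢPᵢˢᵃᵗ = 272.81 kPa
Interpolating between 336.4 K and 338.6 K gives T ≈ 338.5 K.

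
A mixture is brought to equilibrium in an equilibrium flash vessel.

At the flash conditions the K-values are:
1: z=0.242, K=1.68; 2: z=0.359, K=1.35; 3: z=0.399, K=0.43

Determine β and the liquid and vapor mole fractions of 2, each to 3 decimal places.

Let β = V/F and solve Σ zᵢ(Kᵢ−1)/(1+β(Kᵢ−1)) = 0.
Feasibility: ΣzᵢKᵢ = 1.063, Σzᵢ/Kᵢ = 1.338 — both > 1, two phases present.
Iterate (Newton) starting at β = 0.4:
  β = 0.400: g = -0.0550, g' = -0.321 → β = 0.228
  β = 0.228: g = -0.0027, g' = -0.293 → β = 0.219
Converged at β = 0.219.
Compositions from xᵢ = zᵢ/(1+β(Kᵢ−1)), yᵢ = Kᵢxᵢ:
  1: x = 0.211, y = 0.354
  2: x = 0.333, y = 0.450
  3: x = 0.456, y = 0.196

β = 0.219, x_2 = 0.333, y_2 = 0.450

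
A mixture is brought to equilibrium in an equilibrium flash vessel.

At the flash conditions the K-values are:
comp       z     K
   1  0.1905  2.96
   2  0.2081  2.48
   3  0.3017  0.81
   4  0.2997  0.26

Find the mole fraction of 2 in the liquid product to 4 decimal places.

Let ψ = V/F and solve Σ zᵢ(Kᵢ−1)/(1+ψ(Kᵢ−1)) = 0.
Feasibility: ΣzᵢKᵢ = 1.4023, Σzᵢ/Kᵢ = 1.6734 — both > 1, two phases present.
Newton iteration, ψ⁰ = 0.5:
  ψ = 0.5000: g = -0.04979, g' = -0.7640 → ψ = 0.4348
  ψ = 0.4348: g = -0.00051, g' = -0.7518 → ψ = 0.4342
Converged at ψ = 0.4342.
Compositions from xᵢ = zᵢ/(1+ψ(Kᵢ−1)), yᵢ = Kᵢxᵢ:
  1: x = 0.1029, y = 0.3046
  2: x = 0.1267, y = 0.3142
  3: x = 0.3288, y = 0.2663
  4: x = 0.4416, y = 0.1148

x_2 = 0.1267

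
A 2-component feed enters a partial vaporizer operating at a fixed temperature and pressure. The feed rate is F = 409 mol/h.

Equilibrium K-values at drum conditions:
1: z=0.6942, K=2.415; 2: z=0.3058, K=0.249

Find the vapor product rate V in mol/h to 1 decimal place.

V = 289.7 mol/h

Binary case is linear: z₁(K₁−1)(1+ψ(K₂−1)) + z₂(K₂−1)(1+ψ(K₁−1)) = 0
⇒ ψ = [z₁(K₁−1)+z₂(K₂−1)] / [−(K₁−1)(K₂−1)] = 0.75264/1.06266 = 0.7083
Then V = ψ·F = 0.7083·409 = 289.7 mol/h and L = F − V = 119.3 mol/h.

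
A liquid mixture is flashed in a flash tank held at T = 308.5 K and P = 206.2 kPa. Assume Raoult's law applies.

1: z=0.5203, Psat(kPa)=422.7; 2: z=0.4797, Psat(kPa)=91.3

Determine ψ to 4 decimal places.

Raoult's law: Kᵢ = Pᵢˢᵃᵗ/P = Pᵢˢᵃᵗ/206.2.
  K_1 = 422.7/206.2 = 2.049952, K_2 = 91.3/206.2 = 0.442774
Rachford–Rice: g(ψ) = Σ zᵢ(Kᵢ−1)/(1+ψ(Kᵢ−1)) = 0.
Check two-phase: ΣzᵢKᵢ = 1.2790 > 1 and Σzᵢ/Kᵢ = 1.3372 > 1, so g(0) = 0.2790 > 0 and g(1) = -0.3372 < 0.
Binary case is linear: z₁(K₁−1)(1+ψ(K₂−1)) + z₂(K₂−1)(1+ψ(K₁−1)) = 0
⇒ ψ = [z₁(K₁−1)+z₂(K₂−1)] / [−(K₁−1)(K₂−1)] = 0.27899/0.58506 = 0.4769

ψ = 0.4769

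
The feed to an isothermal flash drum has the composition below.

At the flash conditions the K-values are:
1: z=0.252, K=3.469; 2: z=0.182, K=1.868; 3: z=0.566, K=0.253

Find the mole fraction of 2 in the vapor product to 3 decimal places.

y_2 = 0.280

Rachford–Rice: g(β) = Σ zᵢ(Kᵢ−1)/(1+β(Kᵢ−1)) = 0.
Feasibility: ΣzᵢKᵢ = 1.357, Σzᵢ/Kᵢ = 2.407 — both > 1, two phases present.
Newton–Raphson from β = 0.5:
  β = 0.500: g = -0.2863, g' = -1.179 → β = 0.257
  β = 0.257: g = -0.0137, g' = -1.150 → β = 0.245
Converged at β = 0.245.
Compositions from xᵢ = zᵢ/(1+β(Kᵢ−1)), yᵢ = Kᵢxᵢ:
  1: x = 0.157, y = 0.544
  2: x = 0.150, y = 0.280
  3: x = 0.693, y = 0.175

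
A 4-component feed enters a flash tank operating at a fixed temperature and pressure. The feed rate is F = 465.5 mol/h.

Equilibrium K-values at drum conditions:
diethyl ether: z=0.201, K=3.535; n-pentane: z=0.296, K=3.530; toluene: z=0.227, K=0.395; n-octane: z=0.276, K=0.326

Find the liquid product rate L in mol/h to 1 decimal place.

Iterate (Newton) starting at ψ = 0.5:
  ψ = 0.500: g = 0.0779, g' = -1.077 → ψ = 0.572
  ψ = 0.572: g = 0.0009, g' = -1.058 → ψ = 0.573
Converged at ψ = 0.573.
Then V = ψ·F = 0.5732·465.5 = 266.8 mol/h and L = F − V = 198.7 mol/h.

L = 198.7 mol/h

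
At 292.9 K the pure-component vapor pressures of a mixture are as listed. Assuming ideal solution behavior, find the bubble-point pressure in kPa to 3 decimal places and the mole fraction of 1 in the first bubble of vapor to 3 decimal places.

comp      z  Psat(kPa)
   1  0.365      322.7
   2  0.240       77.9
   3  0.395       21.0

Pbub = 144.776 kPa, y_1 = 0.814

At the bubble point ψ → 0, so ΣzᵢKᵢ = 1 with Kᵢ = Pᵢˢᵃᵗ/P ⇒ P = ΣzᵢPᵢˢᵃᵗ.
P = 0.365·322.7 + 0.240·77.9 + 0.395·21.0 = 144.776 kPa
yᵢ = zᵢPᵢˢᵃᵗ/P ⇒ y_1 = 0.365·322.7/144.776 = 0.814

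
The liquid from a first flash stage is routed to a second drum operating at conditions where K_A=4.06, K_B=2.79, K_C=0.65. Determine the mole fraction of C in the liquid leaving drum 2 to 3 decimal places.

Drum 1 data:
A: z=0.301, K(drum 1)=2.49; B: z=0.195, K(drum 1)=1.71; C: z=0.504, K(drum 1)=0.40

Drum 1:
Let ψ₁ = V/F and solve Σ zᵢ(Kᵢ−1)/(1+ψ₁(Kᵢ−1)) = 0.
Feasibility: ΣzᵢKᵢ = 1.285, Σzᵢ/Kᵢ = 1.495 — both > 1, two phases present.
Newton iteration, ψ₁⁰ = 0.5:
  ψ₁ = 0.500: g = -0.0728, g' = -0.643 → ψ₁ = 0.387
  ψ₁ = 0.387: g = -0.0007, g' = -0.637 → ψ₁ = 0.386
Converged at ψ₁ = 0.386.
Drum-1 compositions:
  A: x = 0.191, y = 0.476
  B: x = 0.153, y = 0.262
  C: x = 0.656, y = 0.262
Drum-2 feed = drum-1 liquid: z₂ = (0.1911, 0.1531, 0.6558).
Drum 2:
Material balance + equilibrium reduce to Σ zᵢ(Kᵢ−1)/(1+ψ₂(Kᵢ−1)) = 0.
g(0) = ΣzᵢKᵢ − 1 = 0.629 and g(1) = 1 − Σzᵢ/Kᵢ = -0.111, so a root lies in (0, 1).
Iterate (Newton) starting at ψ₂ = 0.62:
  ψ₂ = 0.620: g = 0.0386, g' = -0.454 → ψ₂ = 0.705
  ψ₂ = 0.705: g = 0.0017, g' = -0.417 → ψ₂ = 0.709
Converged at ψ₂ = 0.709.
  A: x = 0.060, y = 0.245
  B: x = 0.067, y = 0.188
  C: x = 0.872, y = 0.567

x_C (drum 2) = 0.872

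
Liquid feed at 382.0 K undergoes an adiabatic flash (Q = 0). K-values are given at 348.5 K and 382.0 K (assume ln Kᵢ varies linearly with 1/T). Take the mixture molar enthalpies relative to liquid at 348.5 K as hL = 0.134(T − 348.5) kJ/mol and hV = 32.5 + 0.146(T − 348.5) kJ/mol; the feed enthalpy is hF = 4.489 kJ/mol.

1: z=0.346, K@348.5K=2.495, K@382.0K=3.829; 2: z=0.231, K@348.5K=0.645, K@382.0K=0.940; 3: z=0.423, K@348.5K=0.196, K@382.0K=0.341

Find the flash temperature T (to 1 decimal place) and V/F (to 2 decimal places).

T = 351.0 K, V/F = 0.13

Adiabatic flash: solve Rachford–Rice at each trial T, then check hF = ψ·hV(T) + (1−ψ)·hL(T).
  T = 348.5 K: K = (2.495, 0.645, 0.196), RR gives ψ = 0.095, H_out = 3.083 kJ/mol
  T = 382.0 K: K = (3.829, 0.940, 0.341), RR gives ψ = 0.472, H_out = 20.029 kJ/mol
  T = 365.2 K: K = (3.119, 0.785, 0.262), RR gives ψ = 0.294, H_out = 11.846 kJ/mol
  T = 356.9 K: K = (2.799, 0.714, 0.227), RR gives ψ = 0.201, H_out = 7.680 kJ/mol
  T = 352.7 K: K = (2.644, 0.679, 0.211), RR gives ψ = 0.150, H_out = 5.448 kJ/mol
  T = 350.6 K: K = (2.569, 0.662, 0.204), RR gives ψ = 0.123, H_out = 4.285 kJ/mol
Linear interpolation between T = 350.6 (H_out = 4.285) and T = 352.7 (H_out = 5.448) on hF = 4.489 gives T ≈ 351.0 K, at which ψ = 0.13.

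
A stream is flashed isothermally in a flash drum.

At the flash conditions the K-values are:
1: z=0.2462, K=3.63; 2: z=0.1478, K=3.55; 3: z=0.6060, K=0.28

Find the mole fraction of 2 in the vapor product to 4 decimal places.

y_2 = 0.2913

Rachford–Rice: g(V/F) = Σ zᵢ(Kᵢ−1)/(1+V/F(Kᵢ−1)) = 0.
g(0) = ΣzᵢKᵢ − 1 = 0.5881 and g(1) = 1 − Σzᵢ/Kᵢ = -1.2737, so a root lies in (0, 1).
Newton–Raphson from V/F = 0.44:
  V/F = 0.4400: g = -0.16087, g' = -1.2524 → V/F = 0.3116
  V/F = 0.3116: g = 0.00342, g' = -1.3350 → V/F = 0.3141
Converged at V/F = 0.3141.
Compositions from xᵢ = zᵢ/(1+V/F(Kᵢ−1)), yᵢ = Kᵢxᵢ:
  1: x = 0.1348, y = 0.4894
  2: x = 0.0821, y = 0.2913
  3: x = 0.7831, y = 0.2193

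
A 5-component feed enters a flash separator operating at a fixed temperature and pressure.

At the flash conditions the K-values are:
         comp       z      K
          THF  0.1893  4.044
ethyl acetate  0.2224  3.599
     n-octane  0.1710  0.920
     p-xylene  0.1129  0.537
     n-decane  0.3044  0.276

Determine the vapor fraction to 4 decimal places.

Iterate (Newton) starting at ψ = 0.5:
  ψ = 0.5000: g = 0.05215, g' = -0.9940 → ψ = 0.5525
  ψ = 0.5525: g = 0.00032, g' = -0.9852 → ψ = 0.5528
Converged at ψ = 0.5528.

ψ = 0.5528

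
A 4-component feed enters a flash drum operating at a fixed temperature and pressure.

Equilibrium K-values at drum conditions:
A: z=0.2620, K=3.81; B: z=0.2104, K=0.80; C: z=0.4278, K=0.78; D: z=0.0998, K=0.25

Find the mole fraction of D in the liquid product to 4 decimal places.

Material balance + equilibrium reduce to Σ zᵢ(Kᵢ−1)/(1+V/F(Kᵢ−1)) = 0.
Check two-phase: ΣzᵢKᵢ = 1.5252 > 1 and Σzᵢ/Kᵢ = 1.2794 > 1, so g(0) = 0.5252 > 0 and g(1) = -0.2794 < 0.
Newton–Raphson from V/F = 0.5:
  V/F = 0.5000: g = 0.03386, g' = -0.5379 → V/F = 0.5629
  V/F = 0.5629: g = 0.00077, g' = -0.5162 → V/F = 0.5644
Converged at V/F = 0.5644.
Compositions from xᵢ = zᵢ/(1+V/F(Kᵢ−1)), yᵢ = Kᵢxᵢ:
  A: x = 0.1013, y = 0.3860
  B: x = 0.2372, y = 0.1897
  C: x = 0.4885, y = 0.3810
  D: x = 0.1731, y = 0.0433

x_D = 0.1731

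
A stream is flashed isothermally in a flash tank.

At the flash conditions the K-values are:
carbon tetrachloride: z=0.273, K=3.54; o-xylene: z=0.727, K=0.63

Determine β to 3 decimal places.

β = 0.452

Material balance + equilibrium reduce to Σ zᵢ(Kᵢ−1)/(1+β(Kᵢ−1)) = 0.
g(0) = ΣzᵢKᵢ − 1 = 0.424 and g(1) = 1 − Σzᵢ/Kᵢ = -0.231, so a root lies in (0, 1).
Newton–Raphson from β = 0.47:
  β = 0.470: g = -0.0095, g' = -0.512 → β = 0.451
  β = 0.451: g = 0.0001, g' = -0.526 → β = 0.452
Converged at β = 0.452.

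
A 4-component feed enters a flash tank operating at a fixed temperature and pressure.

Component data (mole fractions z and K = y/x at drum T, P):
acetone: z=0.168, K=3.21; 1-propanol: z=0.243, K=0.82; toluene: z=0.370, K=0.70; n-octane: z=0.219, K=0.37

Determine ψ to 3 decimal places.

ψ = 0.097

Material balance + equilibrium reduce to Σ zᵢ(Kᵢ−1)/(1+ψ(Kᵢ−1)) = 0.
g(0) = ΣzᵢKᵢ − 1 = 0.079 and g(1) = 1 − Σzᵢ/Kᵢ = -0.469, so a root lies in (0, 1).
Newton iteration, ψ⁰ = 0.5:
  ψ = 0.500: g = -0.2037, g' = -0.426 → ψ = 0.022
  ψ = 0.022: g = 0.0586, g' = -0.878 → ψ = 0.089
  ψ = 0.089: g = 0.0058, g' = -0.714 → ψ = 0.097
Converged at ψ = 0.097.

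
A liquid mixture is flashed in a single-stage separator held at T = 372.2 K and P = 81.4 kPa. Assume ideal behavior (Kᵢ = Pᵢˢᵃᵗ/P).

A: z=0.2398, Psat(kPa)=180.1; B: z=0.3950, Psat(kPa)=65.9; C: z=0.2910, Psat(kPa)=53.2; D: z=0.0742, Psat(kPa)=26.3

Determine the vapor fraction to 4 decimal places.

ψ = 0.1684

Raoult's law: Kᵢ = Pᵢˢᵃᵗ/P = Pᵢˢᵃᵗ/81.4.
  K_A = 180.1/81.4 = 2.212531, K_B = 65.9/81.4 = 0.809582, K_C = 53.2/81.4 = 0.653563, K_D = 26.3/81.4 = 0.323096
Rachford–Rice: g(ψ) = Σ zᵢ(Kᵢ−1)/(1+ψ(Kᵢ−1)) = 0.
Feasibility: ΣzᵢKᵢ = 1.0645, Σzᵢ/Kᵢ = 1.2712 — both > 1, two phases present.
Iterate (Newton) starting at ψ = 0.5:
  ψ = 0.5000: g = -0.09997, g' = -0.2829 → ψ = 0.1467
  ψ = 0.1467: g = 0.00752, g' = -0.3500 → ψ = 0.1681
  ψ = 0.1681: g = 0.00010, g' = -0.3412 → ψ = 0.1684
Converged at ψ = 0.1684.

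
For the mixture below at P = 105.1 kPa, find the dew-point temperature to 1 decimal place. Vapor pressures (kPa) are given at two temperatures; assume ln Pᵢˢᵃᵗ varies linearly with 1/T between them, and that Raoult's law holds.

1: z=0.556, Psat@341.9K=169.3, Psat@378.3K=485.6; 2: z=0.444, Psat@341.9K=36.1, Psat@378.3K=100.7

T = 358.4 K

Dew-point temperature: Σzᵢ·P/Pᵢˢᵃᵗ(T) = 1. Interpolate ln Pᵢˢᵃᵗ = aᵢ + bᵢ/T.
  T = 341.9 K: ΣzᵢP/Pᵢˢᵃᵗ = 1.6378
  T = 378.3 K: ΣzᵢP/Pᵢˢᵃᵗ = 0.5837
  T = 360.1 K: ΣzᵢP/Pᵢˢᵃᵗ = 0.9526
  T = 351.0 K: ΣzᵢP/Pᵢˢᵃᵗ = 1.2403
  T = 355.6 K: ΣzᵢP/Pᵢˢᵃᵗ = 1.0836
  T = 357.9 K: ΣzᵢP/Pᵢˢᵃᵗ = 1.0141
Interpolating between 357.9 K and 360.1 K gives T ≈ 358.4 K.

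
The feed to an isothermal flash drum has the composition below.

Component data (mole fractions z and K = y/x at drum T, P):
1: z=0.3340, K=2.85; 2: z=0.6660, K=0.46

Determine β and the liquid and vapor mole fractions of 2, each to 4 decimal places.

Newton–Raphson from β = 0.52:
  β = 0.5200: g = -0.18512, g' = -0.6724 → β = 0.2447
  β = 0.2447: g = 0.01096, g' = -0.7995 → β = 0.2584
  β = 0.2584: g = 0.00010, g' = -0.7856 → β = 0.2585
Converged at β = 0.2585.
Compositions from xᵢ = zᵢ/(1+β(Kᵢ−1)), yᵢ = Kᵢxᵢ:
  1: x = 0.2259, y = 0.6439
  2: x = 0.7741, y = 0.3561

β = 0.2585, x_2 = 0.7741, y_2 = 0.3561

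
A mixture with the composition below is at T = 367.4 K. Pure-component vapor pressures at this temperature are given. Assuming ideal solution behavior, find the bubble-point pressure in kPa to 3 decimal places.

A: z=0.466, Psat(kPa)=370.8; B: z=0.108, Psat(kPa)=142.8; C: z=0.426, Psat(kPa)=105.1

Pbub = 232.988 kPa

At the bubble point ψ → 0, so ΣzᵢKᵢ = 1 with Kᵢ = Pᵢˢᵃᵗ/P ⇒ P = ΣzᵢPᵢˢᵃᵗ.
P = 0.466·370.8 + 0.108·142.8 + 0.426·105.1 = 232.988 kPa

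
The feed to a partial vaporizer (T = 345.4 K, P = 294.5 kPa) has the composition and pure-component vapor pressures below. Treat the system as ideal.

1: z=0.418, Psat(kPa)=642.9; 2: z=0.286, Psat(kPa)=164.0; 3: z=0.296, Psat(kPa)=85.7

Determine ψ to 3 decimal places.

ψ = 0.225

Raoult's law: Kᵢ = Pᵢˢᵃᵗ/P = Pᵢˢᵃᵗ/294.5.
  K_1 = 642.9/294.5 = 2.18302, K_2 = 164.0/294.5 = 0.55688, K_3 = 85.7/294.5 = 0.29100
Newton–Raphson from ψ = 0.5:
  ψ = 0.500: g = -0.1772, g' = -0.681 → ψ = 0.240
  ψ = 0.240: g = -0.0094, g' = -0.641 → ψ = 0.225
Converged at ψ = 0.225.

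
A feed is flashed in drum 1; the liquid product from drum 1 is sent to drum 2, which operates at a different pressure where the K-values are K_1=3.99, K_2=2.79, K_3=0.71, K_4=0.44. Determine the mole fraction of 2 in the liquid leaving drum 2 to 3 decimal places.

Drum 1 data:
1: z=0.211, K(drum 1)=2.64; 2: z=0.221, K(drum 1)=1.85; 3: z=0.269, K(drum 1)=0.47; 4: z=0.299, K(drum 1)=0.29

x_2 (drum 2) = 0.101

Drum 1:
Material balance + equilibrium reduce to Σ zᵢ(Kᵢ−1)/(1+ψ₁(Kᵢ−1)) = 0.
Check two-phase: ΣzᵢKᵢ = 1.179 > 1 and Σzᵢ/Kᵢ = 1.803 > 1, so g(0) = 0.179 > 0 and g(1) = -0.803 < 0.
Iterate (Newton) starting at ψ₁ = 0.51:
  ψ₁ = 0.510: g = -0.2087, g' = -0.758 → ψ₁ = 0.235
  ψ₁ = 0.235: g = -0.0111, g' = -0.722 → ψ₁ = 0.219
Converged at ψ₁ = 0.219.
Drum-1 compositions:
  1: x = 0.155, y = 0.410
  2: x = 0.186, y = 0.345
  3: x = 0.304, y = 0.143
  4: x = 0.354, y = 0.103
Drum-2 feed = drum-1 liquid: z₂ = (0.1552, 0.1863, 0.3044, 0.3542).
Drum 2:
Iterate (Newton) starting at ψ₂ = 0.56:
  ψ₂ = 0.560: g = -0.0544, g' = -0.615 → ψ₂ = 0.472
  ψ₂ = 0.472: g = 0.0015, g' = -0.654 → ψ₂ = 0.474
Converged at ψ₂ = 0.474.
  1: x = 0.064, y = 0.256
  2: x = 0.101, y = 0.281
  3: x = 0.353, y = 0.251
  4: x = 0.482, y = 0.212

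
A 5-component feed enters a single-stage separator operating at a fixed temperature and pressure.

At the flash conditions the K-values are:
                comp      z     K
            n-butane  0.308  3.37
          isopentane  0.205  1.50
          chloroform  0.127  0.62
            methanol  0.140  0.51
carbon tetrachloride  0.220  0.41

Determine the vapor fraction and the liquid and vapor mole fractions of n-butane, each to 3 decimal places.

ψ = 0.632, x_n-butane = 0.123, y_n-butane = 0.415

Material balance + equilibrium reduce to Σ zᵢ(Kᵢ−1)/(1+ψ(Kᵢ−1)) = 0.
Check two-phase: ΣzᵢKᵢ = 1.586 > 1 and Σzᵢ/Kᵢ = 1.244 > 1, so g(0) = 0.586 > 0 and g(1) = -0.244 < 0.
Newton iteration, ψ⁰ = 0.5:
  ψ = 0.500: g = 0.0815, g' = -0.636 → ψ = 0.628
  ψ = 0.628: g = 0.0026, g' = -0.604 → ψ = 0.632
Converged at ψ = 0.632.
Compositions from xᵢ = zᵢ/(1+ψ(Kᵢ−1)), yᵢ = Kᵢxᵢ:
  n-butane: x = 0.123, y = 0.415
  isopentane: x = 0.156, y = 0.234
  chloroform: x = 0.167, y = 0.104
  methanol: x = 0.203, y = 0.103
  carbon tetrachloride: x = 0.351, y = 0.144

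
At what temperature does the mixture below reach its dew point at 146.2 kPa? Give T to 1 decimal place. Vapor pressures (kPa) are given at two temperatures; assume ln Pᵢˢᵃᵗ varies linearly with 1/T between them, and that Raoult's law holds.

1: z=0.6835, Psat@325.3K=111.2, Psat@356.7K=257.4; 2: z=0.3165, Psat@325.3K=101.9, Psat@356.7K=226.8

Dew-point temperature: Σzᵢ·P/Pᵢˢᵃᵗ(T) = 1. Interpolate ln Pᵢˢᵃᵗ = aᵢ + bᵢ/T.
  T = 325.3 K: ΣzᵢP/Pᵢˢᵃᵗ = 1.3527
  T = 356.7 K: ΣzᵢP/Pᵢˢᵃᵗ = 0.5922
  T = 341.0 K: ΣzᵢP/Pᵢˢᵃᵗ = 0.8782
  T = 333.1 K: ΣzᵢP/Pᵢˢᵃᵗ = 1.0859
  T = 337.1 K: ΣzᵢP/Pᵢˢᵃᵗ = 0.9740
  T = 335.1 K: ΣzᵢP/Pᵢˢᵃᵗ = 1.0281
Interpolating between 335.1 K and 337.1 K gives T ≈ 336.1 K.

T = 336.1 K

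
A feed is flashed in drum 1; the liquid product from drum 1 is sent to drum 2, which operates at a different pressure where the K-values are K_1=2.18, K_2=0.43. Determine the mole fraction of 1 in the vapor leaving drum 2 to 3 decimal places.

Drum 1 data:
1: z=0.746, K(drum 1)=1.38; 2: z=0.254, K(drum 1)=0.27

y_1 (drum 2) = 0.710

Drum 1:
Rachford–Rice: g(ψ₁) = Σ zᵢ(Kᵢ−1)/(1+ψ₁(Kᵢ−1)) = 0.
Feasibility: ΣzᵢKᵢ = 1.098, Σzᵢ/Kᵢ = 1.481 — both > 1, two phases present.
Newton iteration, ψ₁⁰ = 0.5:
  ψ₁ = 0.500: g = -0.0538, g' = -0.412 → ψ₁ = 0.369
  ψ₁ = 0.369: g = -0.0053, g' = -0.337 → ψ₁ = 0.354
  ψ₁ = 0.354: g = -0.0001, g' = -0.330 → ψ₁ = 0.353
Converged at ψ₁ = 0.353.
Drum-1 compositions:
  1: x = 0.658, y = 0.908
  2: x = 0.342, y = 0.092
Drum-2 feed = drum-1 liquid: z₂ = (0.6577, 0.3423).
Drum 2:
Binary case is linear: z₁(K₁−1)(1+ψ₂(K₂−1)) + z₂(K₂−1)(1+ψ₂(K₁−1)) = 0
⇒ ψ₂ = [z₁(K₁−1)+z₂(K₂−1)] / [−(K₁−1)(K₂−1)] = 0.5809/0.6726 = 0.864
  1: x = 0.326, y = 0.710
  2: x = 0.674, y = 0.290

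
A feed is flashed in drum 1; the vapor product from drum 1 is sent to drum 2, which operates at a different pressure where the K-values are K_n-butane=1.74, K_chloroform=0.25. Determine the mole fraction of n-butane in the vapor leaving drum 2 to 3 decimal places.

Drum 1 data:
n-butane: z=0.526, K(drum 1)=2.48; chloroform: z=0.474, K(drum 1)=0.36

y_n-butane (drum 2) = 0.876

Drum 1:
Rachford–Rice: g(ψ₁) = Σ zᵢ(Kᵢ−1)/(1+ψ₁(Kᵢ−1)) = 0.
Feasibility: ΣzᵢKᵢ = 1.475, Σzᵢ/Kᵢ = 1.529 — both > 1, two phases present.
Iterate (Newton) starting at ψ₁ = 0.5:
  ψ₁ = 0.500: g = 0.0013, g' = -0.800 → ψ₁ = 0.502
Converged at ψ₁ = 0.502.
Drum-1 compositions:
  n-butane: x = 0.302, y = 0.749
  chloroform: x = 0.698, y = 0.251
Drum-2 feed = drum-1 vapor: z₂ = (0.7487, 0.2513).
Drum 2:
Binary case is linear: z₁(K₁−1)(1+ψ₂(K₂−1)) + z₂(K₂−1)(1+ψ₂(K₁−1)) = 0
⇒ ψ₂ = [z₁(K₁−1)+z₂(K₂−1)] / [−(K₁−1)(K₂−1)] = 0.3655/0.5550 = 0.659
  n-butane: x = 0.503, y = 0.876
  chloroform: x = 0.497, y = 0.124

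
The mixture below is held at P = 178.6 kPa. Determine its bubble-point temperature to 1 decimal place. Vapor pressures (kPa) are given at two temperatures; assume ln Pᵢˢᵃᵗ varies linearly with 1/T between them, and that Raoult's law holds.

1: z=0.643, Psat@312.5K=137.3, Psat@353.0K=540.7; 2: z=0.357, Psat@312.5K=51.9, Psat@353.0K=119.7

T = 327.5 K

Bubble-point temperature: ΣzᵢPᵢˢᵃᵗ(T) = P. Interpolate ln Pᵢˢᵃᵗ = aᵢ + bᵢ/T.
  T = 312.5 K: ΣzᵢPᵢˢᵃᵗ = 106.81 kPa
  T = 353.0 K: ΣzᵢPᵢˢᵃᵗ = 390.40 kPa
  T = 332.8 K: ΣzᵢPᵢˢᵃᵗ = 211.86 kPa
  T = 322.6 K: ΣzᵢPᵢˢᵃᵗ = 151.60 kPa
  T = 327.7 K: ΣzᵢPᵢˢᵃᵗ = 179.63 kPa
  T = 325.1 K: ΣzᵢPᵢˢᵃᵗ = 164.85 kPa
Interpolating between 325.1 K and 327.7 K gives T ≈ 327.5 K.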